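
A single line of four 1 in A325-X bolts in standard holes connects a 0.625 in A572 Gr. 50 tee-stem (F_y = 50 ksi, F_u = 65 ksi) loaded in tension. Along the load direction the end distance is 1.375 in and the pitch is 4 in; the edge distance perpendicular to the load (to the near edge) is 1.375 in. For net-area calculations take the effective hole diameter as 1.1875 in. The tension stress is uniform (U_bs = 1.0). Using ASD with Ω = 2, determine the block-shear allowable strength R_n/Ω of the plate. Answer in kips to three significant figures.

128 kips

Shear plane L_v = 1.375 + 3·4 = 13.38 in; A_gv = 13.38 × 0.625 = 8.359 in².
A_nv = (13.38 − 3.5·1.1875) × 0.625 = 5.762 in².
A_nt = (1.375 − 0.5·1.1875) × 0.625 = 0.4883 in².
0.6 F_u A_nv = 224.7 kips; 0.6 F_y A_gv = 250.8 kips → shear rupture governs the shear term.
R_n = 224.7 + 1.0 × 65 × 0.4883 = 256.4 kips.
Allowable strength R_n/Ω = 256.4 / 2 = 128 kips.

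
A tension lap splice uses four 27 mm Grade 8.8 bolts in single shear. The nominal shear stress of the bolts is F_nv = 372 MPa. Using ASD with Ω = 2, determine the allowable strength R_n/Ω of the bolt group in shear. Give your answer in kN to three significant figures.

A_b = π × 27² / 4 = 572.6 mm².
R_n = F_nv · A_b · n · n_s = 372 × 572.6 × 4 × 1 / 1000 = 852 kN.
Allowable strength R_n/Ω = 852 / 2 = 426 kN.

426 kN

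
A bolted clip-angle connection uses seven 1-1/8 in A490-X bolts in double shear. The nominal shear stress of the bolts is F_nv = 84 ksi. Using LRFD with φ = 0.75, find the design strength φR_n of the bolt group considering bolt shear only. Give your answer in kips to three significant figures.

877 kips

A_b = π × 1.125² / 4 = 0.994 in².
R_n = F_nv · A_b · n · n_s = 84 × 0.994 × 7 × 2 = 1169 kips.
Design strength φR_n = 0.75 × 1169 = 877 kips.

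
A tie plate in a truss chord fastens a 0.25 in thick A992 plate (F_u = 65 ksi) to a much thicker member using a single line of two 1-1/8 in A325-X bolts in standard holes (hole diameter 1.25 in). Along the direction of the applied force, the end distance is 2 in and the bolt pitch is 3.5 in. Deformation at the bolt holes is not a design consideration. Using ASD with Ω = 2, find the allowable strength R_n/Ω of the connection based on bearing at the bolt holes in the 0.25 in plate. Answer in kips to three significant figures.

Per bolt r_n = 1.5 l_c t F_u ≤ 3.0 d t F_u; upper limit = 3.0 × 1.125 × 0.25 × 65 = 54.84 kips.
Edge bolt: l_c = 2 − 1.25/2 = 1.375 in → 1.5 × 1.375 × 0.25 × 65 = 33.52 → r_n = 33.52 kips.
Interior bolts: l_c = 3.5 − 1.25 = 2.25 in → 1.5 × 2.25 × 0.25 × 65 = 54.84 → r_n = 54.84 kips.
R_n = 1 × 33.52 + 1 × 54.84 = 88.36 kips.
Allowable strength R_n/Ω = 88.36 / 2 = 44.2 kips.

44.2 kips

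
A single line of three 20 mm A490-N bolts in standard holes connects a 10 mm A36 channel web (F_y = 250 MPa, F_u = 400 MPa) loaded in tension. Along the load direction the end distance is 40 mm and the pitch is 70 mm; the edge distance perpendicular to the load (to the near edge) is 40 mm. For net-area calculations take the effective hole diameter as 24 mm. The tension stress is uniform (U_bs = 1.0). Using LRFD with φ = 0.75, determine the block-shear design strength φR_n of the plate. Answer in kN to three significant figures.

286 kN

Shear plane L_v = 40 + 2·70 = 180 mm; A_gv = 180 × 10 = 1800 mm².
A_nv = (180 − 2.5·24) × 10 = 1200 mm².
A_nt = (40 − 0.5·24) × 10 = 280 mm².
0.6 F_u A_nv = 288 kN; 0.6 F_y A_gv = 270 kN → shear yielding governs the shear term.
R_n = 270 + 1.0 × 400 × 280 / 1000 = 382 kN.
Design strength φR_n = 0.75 × 382 = 286 kN.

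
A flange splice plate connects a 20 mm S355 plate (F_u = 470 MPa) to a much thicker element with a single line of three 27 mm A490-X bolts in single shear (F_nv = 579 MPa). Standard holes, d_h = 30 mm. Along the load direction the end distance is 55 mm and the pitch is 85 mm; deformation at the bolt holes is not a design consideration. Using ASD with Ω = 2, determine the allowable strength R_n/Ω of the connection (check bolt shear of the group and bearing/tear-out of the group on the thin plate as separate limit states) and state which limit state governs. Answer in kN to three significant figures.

Bolt shear: A_b = π·27²/4 = 572.6 mm²; R_n = 579 × 572.6 × 3 × 1 / 1000 = 994.5 kN → 994.5 / 2 = 497 kN.
Bearing (1.5 l_c t F_u ≤ 3.0 d t F_u): upper limit = 3.0·27·20·470 / 1000 = 761.4 kN.
  Edge l_c = 55 − 30/2 = 40 → r_n = 564 kN; interior l_c = 85 − 30 = 55 → r_n = 761.4 kN.
  R_n,bearing = 1·564 + 2·761.4 = 2087 kN → 2087 / 2 = 1040 kN.
Bolt shear governs: 497 kN.

497 kN (bolt shear governs)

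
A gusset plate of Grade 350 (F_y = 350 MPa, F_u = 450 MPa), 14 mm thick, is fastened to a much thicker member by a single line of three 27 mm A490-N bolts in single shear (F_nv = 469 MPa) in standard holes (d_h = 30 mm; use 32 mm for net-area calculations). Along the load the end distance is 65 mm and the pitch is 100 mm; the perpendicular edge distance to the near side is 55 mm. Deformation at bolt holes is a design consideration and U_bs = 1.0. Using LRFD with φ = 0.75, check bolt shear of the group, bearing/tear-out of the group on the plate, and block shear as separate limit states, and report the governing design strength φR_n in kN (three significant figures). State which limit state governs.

Bolt shear: A_b = π·27²/4 = 572.6 mm²; R_n = 469 × 572.6 × 3 × 1 / 1000 = 805.6 kN → 0.75 × 805.6 = 604 kN.
Bearing: edge l_c = 50, r_n = 378 kN; interior l_c = 70, r_n = 408.2 kN; R_n = 378 + 2·408.2 = 1194 kN → 896 kN.
Block shear: A_gv = 3710, A_nv = 2590, A_nt = 546 mm²; R_n = min(0.6F_uA_nv, 0.6F_yA_gv) + U_bs·F_u·A_nt = 945 kN → 709 kN.
Bolt shear governs: 604 kN.

604 kN (bolt shear governs)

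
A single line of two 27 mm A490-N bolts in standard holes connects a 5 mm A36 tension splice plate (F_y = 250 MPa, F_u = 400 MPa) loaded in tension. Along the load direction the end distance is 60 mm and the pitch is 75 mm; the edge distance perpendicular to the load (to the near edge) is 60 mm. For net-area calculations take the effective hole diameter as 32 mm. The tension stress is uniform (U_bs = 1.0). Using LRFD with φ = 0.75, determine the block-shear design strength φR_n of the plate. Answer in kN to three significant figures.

142 kN

Shear plane L_v = 60 + 1·75 = 135 mm; A_gv = 135 × 5 = 675 mm².
A_nv = (135 − 1.5·32) × 5 = 435 mm².
A_nt = (60 − 0.5·32) × 5 = 220 mm².
0.6 F_u A_nv = 104.4 kN; 0.6 F_y A_gv = 101.2 kN → shear yielding governs the shear term.
R_n = 101.2 + 1.0 × 400 × 220 / 1000 = 189.2 kN.
Design strength φR_n = 0.75 × 189.2 = 142 kN.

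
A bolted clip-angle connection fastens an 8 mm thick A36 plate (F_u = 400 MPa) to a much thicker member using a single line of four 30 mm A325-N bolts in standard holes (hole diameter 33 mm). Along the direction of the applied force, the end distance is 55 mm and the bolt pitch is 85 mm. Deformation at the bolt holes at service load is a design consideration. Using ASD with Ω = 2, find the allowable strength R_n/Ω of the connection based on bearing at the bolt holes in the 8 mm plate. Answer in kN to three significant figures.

Per bolt r_n = 1.2 l_c t F_u ≤ 2.4 d t F_u; upper limit = 2.4 × 30 × 8 × 400 / 1000 = 230.4 kN.
Edge bolt: l_c = 55 − 33/2 = 38.5 mm → 1.2 × 38.5 × 8 × 400 / 1000 = 147.8 → r_n = 147.8 kN.
Interior bolts: l_c = 85 − 33 = 52 mm → 1.2 × 52 × 8 × 400 / 1000 = 199.7 → r_n = 199.7 kN.
R_n = 1 × 147.8 + 3 × 199.7 = 746.9 kN.
Allowable strength R_n/Ω = 746.9 / 2 = 373 kN.

373 kN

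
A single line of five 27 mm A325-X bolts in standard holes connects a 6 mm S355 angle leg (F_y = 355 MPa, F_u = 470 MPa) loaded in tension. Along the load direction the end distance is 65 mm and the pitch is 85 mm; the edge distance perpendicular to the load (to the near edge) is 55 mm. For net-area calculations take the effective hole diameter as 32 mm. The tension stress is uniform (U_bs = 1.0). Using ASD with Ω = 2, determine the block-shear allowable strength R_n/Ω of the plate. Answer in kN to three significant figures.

Shear plane L_v = 65 + 4·85 = 405 mm; A_gv = 405 × 6 = 2430 mm².
A_nv = (405 − 4.5·32) × 6 = 1566 mm².
A_nt = (55 − 0.5·32) × 6 = 234 mm².
0.6 F_u A_nv = 441.6 kN; 0.6 F_y A_gv = 517.6 kN → shear rupture governs the shear term.
R_n = 441.6 + 1.0 × 470 × 234 / 1000 = 551.6 kN.
Allowable strength R_n/Ω = 551.6 / 2 = 276 kN.

276 kN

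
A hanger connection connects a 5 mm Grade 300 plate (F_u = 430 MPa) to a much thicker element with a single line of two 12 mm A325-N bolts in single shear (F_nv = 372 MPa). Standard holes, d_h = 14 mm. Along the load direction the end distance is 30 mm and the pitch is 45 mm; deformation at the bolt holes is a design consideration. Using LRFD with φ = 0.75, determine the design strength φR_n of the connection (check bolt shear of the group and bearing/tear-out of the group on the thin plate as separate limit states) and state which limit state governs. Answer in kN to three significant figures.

63.1 kN (bolt shear governs)

Bolt shear: A_b = π·12²/4 = 113.1 mm²; R_n = 372 × 113.1 × 2 × 1 / 1000 = 84.14 kN → 0.75 × 84.14 = 63.1 kN.
Bearing (1.2 l_c t F_u ≤ 2.4 d t F_u): upper limit = 2.4·12·5·430 / 1000 = 61.92 kN.
  Edge l_c = 30 − 14/2 = 23 → r_n = 59.34 kN; interior l_c = 45 − 14 = 31 → r_n = 61.92 kN.
  R_n,bearing = 1·59.34 + 1·61.92 = 121.3 kN → 0.75 × 121.3 = 90.9 kN.
Bolt shear governs: 63.1 kN.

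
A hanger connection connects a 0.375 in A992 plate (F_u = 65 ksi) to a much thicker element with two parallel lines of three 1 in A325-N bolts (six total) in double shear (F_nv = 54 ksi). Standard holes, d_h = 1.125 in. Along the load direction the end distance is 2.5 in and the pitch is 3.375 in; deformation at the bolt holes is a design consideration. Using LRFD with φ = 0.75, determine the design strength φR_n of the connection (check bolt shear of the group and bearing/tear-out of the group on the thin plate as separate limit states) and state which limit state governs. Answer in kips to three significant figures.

261 kips (bearing governs)

Bolt shear: A_b = π·1²/4 = 0.7854 in²; R_n = 54 × 0.7854 × 6 × 2 = 508.9 kips → 0.75 × 508.9 = 382 kips.
Bearing (1.2 l_c t F_u ≤ 2.4 d t F_u): upper limit = 2.4·1·0.375·65 = 58.5 kips.
  Edge l_c = 2.5 − 1.125/2 = 1.938 → r_n = 56.67 kips; interior l_c = 3.375 − 1.125 = 2.25 → r_n = 58.5 kips.
  R_n,bearing = 2·56.67 + 4·58.5 = 347.3 kips → 0.75 × 347.3 = 261 kips.
Bearing governs: 261 kips.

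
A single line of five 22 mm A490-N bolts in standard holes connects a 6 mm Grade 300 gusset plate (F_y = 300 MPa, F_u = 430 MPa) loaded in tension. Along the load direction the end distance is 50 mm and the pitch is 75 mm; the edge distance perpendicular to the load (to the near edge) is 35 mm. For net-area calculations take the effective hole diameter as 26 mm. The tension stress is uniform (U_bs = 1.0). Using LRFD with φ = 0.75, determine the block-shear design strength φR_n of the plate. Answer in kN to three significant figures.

Shear plane L_v = 50 + 4·75 = 350 mm; A_gv = 350 × 6 = 2100 mm².
A_nv = (350 − 4.5·26) × 6 = 1398 mm².
A_nt = (35 − 0.5·26) × 6 = 132 mm².
0.6 F_u A_nv = 360.7 kN; 0.6 F_y A_gv = 378 kN → shear rupture governs the shear term.
R_n = 360.7 + 1.0 × 430 × 132 / 1000 = 417.4 kN.
Design strength φR_n = 0.75 × 417.4 = 313 kN.

313 kN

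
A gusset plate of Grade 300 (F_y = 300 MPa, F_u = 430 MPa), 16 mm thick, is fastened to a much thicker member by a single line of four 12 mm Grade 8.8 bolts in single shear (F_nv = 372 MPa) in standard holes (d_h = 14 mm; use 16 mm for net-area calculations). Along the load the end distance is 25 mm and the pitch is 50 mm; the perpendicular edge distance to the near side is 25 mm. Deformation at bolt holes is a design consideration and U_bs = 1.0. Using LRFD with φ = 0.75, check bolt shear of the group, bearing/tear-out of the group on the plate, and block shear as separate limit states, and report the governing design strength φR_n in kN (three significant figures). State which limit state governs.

126 kN (bolt shear governs)

Bolt shear: A_b = π·12²/4 = 113.1 mm²; R_n = 372 × 113.1 × 4 × 1 / 1000 = 168.3 kN → 0.75 × 168.3 = 126 kN.
Bearing: edge l_c = 18, r_n = 148.6 kN; interior l_c = 36, r_n = 198.1 kN; R_n = 148.6 + 3·198.1 = 743 kN → 557 kN.
Block shear: A_gv = 2800, A_nv = 1904, A_nt = 272 mm²; R_n = min(0.6F_uA_nv, 0.6F_yA_gv) + U_bs·F_u·A_nt = 608.2 kN → 456 kN.
Bolt shear governs: 126 kN.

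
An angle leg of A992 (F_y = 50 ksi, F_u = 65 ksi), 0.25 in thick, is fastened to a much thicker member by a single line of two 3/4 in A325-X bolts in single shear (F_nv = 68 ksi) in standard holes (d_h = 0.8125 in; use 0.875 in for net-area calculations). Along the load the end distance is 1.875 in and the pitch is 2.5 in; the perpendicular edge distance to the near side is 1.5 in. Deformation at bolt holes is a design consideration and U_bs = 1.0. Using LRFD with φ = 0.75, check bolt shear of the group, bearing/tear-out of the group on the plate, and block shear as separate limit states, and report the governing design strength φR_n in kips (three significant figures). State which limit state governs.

35.3 kips (block shear governs)

Bolt shear: A_b = π·0.75²/4 = 0.4418 in²; R_n = 68 × 0.4418 × 2 × 1 = 60.08 kips → 0.75 × 60.08 = 45.1 kips.
Bearing: edge l_c = 1.469, r_n = 28.64 kips; interior l_c = 1.688, r_n = 29.25 kips; R_n = 28.64 + 1·29.25 = 57.89 kips → 43.4 kips.
Block shear: A_gv = 1.094, A_nv = 0.7656, A_nt = 0.2656 in²; R_n = min(0.6F_uA_nv, 0.6F_yA_gv) + U_bs·F_u·A_nt = 47.12 kips → 35.3 kips.
Block shear governs: 35.3 kips.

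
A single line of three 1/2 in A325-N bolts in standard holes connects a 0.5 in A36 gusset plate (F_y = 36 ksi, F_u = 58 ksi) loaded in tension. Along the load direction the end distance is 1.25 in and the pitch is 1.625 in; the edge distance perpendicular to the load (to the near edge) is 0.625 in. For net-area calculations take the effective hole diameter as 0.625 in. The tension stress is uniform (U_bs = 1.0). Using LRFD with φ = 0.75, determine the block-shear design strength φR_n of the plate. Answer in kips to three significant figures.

43.2 kips

Shear plane L_v = 1.25 + 2·1.625 = 4.5 in; A_gv = 4.5 × 0.5 = 2.25 in².
A_nv = (4.5 − 2.5·0.625) × 0.5 = 1.469 in².
A_nt = (0.625 − 0.5·0.625) × 0.5 = 0.1562 in².
0.6 F_u A_nv = 51.11 kips; 0.6 F_y A_gv = 48.6 kips → shear yielding governs the shear term.
R_n = 48.6 + 1.0 × 58 × 0.1562 = 57.66 kips.
Design strength φR_n = 0.75 × 57.66 = 43.2 kips.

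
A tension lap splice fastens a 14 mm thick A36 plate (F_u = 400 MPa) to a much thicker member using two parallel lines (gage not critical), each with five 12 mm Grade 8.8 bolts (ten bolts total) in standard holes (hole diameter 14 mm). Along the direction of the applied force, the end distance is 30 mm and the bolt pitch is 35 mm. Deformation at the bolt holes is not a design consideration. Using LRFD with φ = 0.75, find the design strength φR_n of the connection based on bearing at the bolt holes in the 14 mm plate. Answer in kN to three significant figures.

1350 kN

Per bolt r_n = 1.5 l_c t F_u ≤ 3.0 d t F_u; upper limit = 3.0 × 12 × 14 × 400 / 1000 = 201.6 kN.
Edge bolt: l_c = 30 − 14/2 = 23 mm → 1.5 × 23 × 14 × 400 / 1000 = 193.2 → r_n = 193.2 kN.
Interior bolts: l_c = 35 − 14 = 21 mm → 1.5 × 21 × 14 × 400 / 1000 = 176.4 → r_n = 176.4 kN.
R_n = 2 × 193.2 + 8 × 176.4 = 1798 kN.
Design strength φR_n = 0.75 × 1798 = 1350 kN.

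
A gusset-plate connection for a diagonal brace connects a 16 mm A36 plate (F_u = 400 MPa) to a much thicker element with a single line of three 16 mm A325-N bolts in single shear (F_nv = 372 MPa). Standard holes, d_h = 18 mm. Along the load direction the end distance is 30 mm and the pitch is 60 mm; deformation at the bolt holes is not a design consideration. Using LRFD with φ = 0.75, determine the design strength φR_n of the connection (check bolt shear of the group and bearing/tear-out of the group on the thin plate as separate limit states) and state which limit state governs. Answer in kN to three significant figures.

Bolt shear: A_b = π·16²/4 = 201.1 mm²; R_n = 372 × 201.1 × 3 × 1 / 1000 = 224.4 kN → 0.75 × 224.4 = 168 kN.
Bearing (1.5 l_c t F_u ≤ 3.0 d t F_u): upper limit = 3.0·16·16·400 / 1000 = 307.2 kN.
  Edge l_c = 30 − 18/2 = 21 → r_n = 201.6 kN; interior l_c = 60 − 18 = 42 → r_n = 307.2 kN.
  R_n,bearing = 1·201.6 + 2·307.2 = 816 kN → 0.75 × 816 = 612 kN.
Bolt shear governs: 168 kN.

168 kN (bolt shear governs)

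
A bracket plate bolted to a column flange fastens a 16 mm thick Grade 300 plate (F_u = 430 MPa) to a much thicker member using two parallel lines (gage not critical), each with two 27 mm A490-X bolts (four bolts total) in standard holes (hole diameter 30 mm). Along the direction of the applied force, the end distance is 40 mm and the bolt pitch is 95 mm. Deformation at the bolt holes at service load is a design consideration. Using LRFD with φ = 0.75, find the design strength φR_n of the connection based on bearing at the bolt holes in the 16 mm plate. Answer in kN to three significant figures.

Per bolt r_n = 1.2 l_c t F_u ≤ 2.4 d t F_u; upper limit = 2.4 × 27 × 16 × 430 / 1000 = 445.8 kN.
Edge bolt: l_c = 40 − 30/2 = 25 mm → 1.2 × 25 × 16 × 430 / 1000 = 206.4 → r_n = 206.4 kN.
Interior bolts: l_c = 95 − 30 = 65 mm → 1.2 × 65 × 16 × 430 / 1000 = 536.6 → r_n = 445.8 kN.
R_n = 2 × 206.4 + 2 × 445.8 = 1304 kN.
Design strength φR_n = 0.75 × 1304 = 978 kN.

978 kN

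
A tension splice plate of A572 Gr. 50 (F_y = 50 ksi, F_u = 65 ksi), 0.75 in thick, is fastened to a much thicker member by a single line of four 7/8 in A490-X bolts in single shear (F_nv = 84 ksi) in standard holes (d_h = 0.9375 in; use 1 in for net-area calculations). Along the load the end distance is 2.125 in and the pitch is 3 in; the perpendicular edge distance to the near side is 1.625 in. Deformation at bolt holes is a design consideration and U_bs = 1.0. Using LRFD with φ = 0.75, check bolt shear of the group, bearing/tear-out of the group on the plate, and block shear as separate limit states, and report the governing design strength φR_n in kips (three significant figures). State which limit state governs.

Bolt shear: A_b = π·0.875²/4 = 0.6013 in²; R_n = 84 × 0.6013 × 4 × 1 = 202 kips → 0.75 × 202 = 152 kips.
Bearing: edge l_c = 1.656, r_n = 96.89 kips; interior l_c = 2.062, r_n = 102.4 kips; R_n = 96.89 + 3·102.4 = 404 kips → 303 kips.
Block shear: A_gv = 8.344, A_nv = 5.719, A_nt = 0.8438 in²; R_n = min(0.6F_uA_nv, 0.6F_yA_gv) + U_bs·F_u·A_nt = 277.9 kips → 208 kips.
Bolt shear governs: 152 kips.

152 kips (bolt shear governs)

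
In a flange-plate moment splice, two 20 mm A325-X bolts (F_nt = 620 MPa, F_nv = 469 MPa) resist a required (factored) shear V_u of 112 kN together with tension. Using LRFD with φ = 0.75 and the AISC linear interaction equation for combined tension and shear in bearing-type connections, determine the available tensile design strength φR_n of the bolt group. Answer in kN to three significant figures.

232 kN

A_b = π·20²/4 = 314.2 mm²; f_rv = 112 × 1000 / (2 × 314.2) = 178.3 MPa.
F'_nt = 1.3 F_nt − (F_nt / φF_nv) f_rv = 1.3·620 − (620/(0.75·469))·178.3 = 491.8 MPa, capped at F_nt → F'_nt = 491.8 MPa.
R_n = F'_nt · A_b · n = 491.8 × 314.2 × 2 / 1000 = 309 kN.
Design strength φR_n = 0.75 × 309 = 232 kN.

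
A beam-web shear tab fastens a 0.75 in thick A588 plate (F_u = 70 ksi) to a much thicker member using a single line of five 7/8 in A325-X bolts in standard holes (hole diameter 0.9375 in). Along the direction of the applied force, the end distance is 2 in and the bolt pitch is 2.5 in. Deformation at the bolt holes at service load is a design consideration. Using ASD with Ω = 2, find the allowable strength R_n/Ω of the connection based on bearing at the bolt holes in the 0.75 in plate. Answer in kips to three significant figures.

Per bolt r_n = 1.2 l_c t F_u ≤ 2.4 d t F_u; upper limit = 2.4 × 0.875 × 0.75 × 70 = 110.3 kips.
Edge bolt: l_c = 2 − 0.9375/2 = 1.531 in → 1.2 × 1.531 × 0.75 × 70 = 96.47 → r_n = 96.47 kips.
Interior bolts: l_c = 2.5 − 0.9375 = 1.562 in → 1.2 × 1.562 × 0.75 × 70 = 98.44 → r_n = 98.44 kips.
R_n = 1 × 96.47 + 4 × 98.44 = 490.2 kips.
Allowable strength R_n/Ω = 490.2 / 2 = 245 kips.

245 kips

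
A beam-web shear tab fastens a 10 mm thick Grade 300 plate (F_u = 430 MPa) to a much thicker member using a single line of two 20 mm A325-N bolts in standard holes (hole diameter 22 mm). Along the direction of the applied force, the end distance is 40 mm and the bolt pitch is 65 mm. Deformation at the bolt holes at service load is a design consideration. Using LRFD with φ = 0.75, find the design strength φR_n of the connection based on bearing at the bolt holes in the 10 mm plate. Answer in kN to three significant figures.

Per bolt r_n = 1.2 l_c t F_u ≤ 2.4 d t F_u; upper limit = 2.4 × 20 × 10 × 430 / 1000 = 206.4 kN.
Edge bolt: l_c = 40 − 22/2 = 29 mm → 1.2 × 29 × 10 × 430 / 1000 = 149.6 → r_n = 149.6 kN.
Interior bolts: l_c = 65 − 22 = 43 mm → 1.2 × 43 × 10 × 430 / 1000 = 221.9 → r_n = 206.4 kN.
R_n = 1 × 149.6 + 1 × 206.4 = 356 kN.
Design strength φR_n = 0.75 × 356 = 267 kN.

267 kN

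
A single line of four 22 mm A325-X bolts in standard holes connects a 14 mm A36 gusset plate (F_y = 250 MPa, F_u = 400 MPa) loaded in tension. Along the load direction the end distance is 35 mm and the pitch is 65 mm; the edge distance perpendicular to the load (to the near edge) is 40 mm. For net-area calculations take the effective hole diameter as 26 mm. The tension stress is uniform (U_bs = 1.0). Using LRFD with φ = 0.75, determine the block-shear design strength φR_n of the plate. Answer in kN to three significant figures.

Shear plane L_v = 35 + 3·65 = 230 mm; A_gv = 230 × 14 = 3220 mm².
A_nv = (230 − 3.5·26) × 14 = 1946 mm².
A_nt = (40 − 0.5·26) × 14 = 378 mm².
0.6 F_u A_nv = 467 kN; 0.6 F_y A_gv = 483 kN → shear rupture governs the shear term.
R_n = 467 + 1.0 × 400 × 378 / 1000 = 618.2 kN.
Design strength φR_n = 0.75 × 618.2 = 464 kN.

464 kN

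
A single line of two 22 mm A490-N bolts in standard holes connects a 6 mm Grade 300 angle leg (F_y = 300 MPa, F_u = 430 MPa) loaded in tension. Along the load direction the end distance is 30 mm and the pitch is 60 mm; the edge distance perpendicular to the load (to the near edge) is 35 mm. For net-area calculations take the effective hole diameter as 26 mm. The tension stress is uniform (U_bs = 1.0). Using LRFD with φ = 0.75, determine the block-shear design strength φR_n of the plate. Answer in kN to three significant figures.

Shear plane L_v = 30 + 1·60 = 90 mm; A_gv = 90 × 6 = 540 mm².
A_nv = (90 − 1.5·26) × 6 = 306 mm².
A_nt = (35 − 0.5·26) × 6 = 132 mm².
0.6 F_u A_nv = 78.95 kN; 0.6 F_y A_gv = 97.2 kN → shear rupture governs the shear term.
R_n = 78.95 + 1.0 × 430 × 132 / 1000 = 135.7 kN.
Design strength φR_n = 0.75 × 135.7 = 102 kN.

102 kN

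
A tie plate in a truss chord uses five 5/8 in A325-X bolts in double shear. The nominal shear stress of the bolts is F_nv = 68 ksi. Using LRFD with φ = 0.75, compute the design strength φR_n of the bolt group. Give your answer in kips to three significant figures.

A_b = π × 0.625² / 4 = 0.3068 in².
R_n = F_nv · A_b · n · n_s = 68 × 0.3068 × 5 × 2 = 208.6 kips.
Design strength φR_n = 0.75 × 208.6 = 156 kips.

156 kips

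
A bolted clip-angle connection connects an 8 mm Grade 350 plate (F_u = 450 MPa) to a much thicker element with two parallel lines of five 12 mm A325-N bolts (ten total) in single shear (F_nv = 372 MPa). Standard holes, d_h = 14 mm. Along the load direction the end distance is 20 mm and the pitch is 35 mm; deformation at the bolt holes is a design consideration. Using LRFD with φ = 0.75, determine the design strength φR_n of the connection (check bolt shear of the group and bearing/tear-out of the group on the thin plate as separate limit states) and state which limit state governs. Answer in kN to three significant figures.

316 kN (bolt shear governs)

Bolt shear: A_b = π·12²/4 = 113.1 mm²; R_n = 372 × 113.1 × 10 × 1 / 1000 = 420.7 kN → 0.75 × 420.7 = 316 kN.
Bearing (1.2 l_c t F_u ≤ 2.4 d t F_u): upper limit = 2.4·12·8·450 / 1000 = 103.7 kN.
  Edge l_c = 20 − 14/2 = 13 → r_n = 56.16 kN; interior l_c = 35 − 14 = 21 → r_n = 90.72 kN.
  R_n,bearing = 2·56.16 + 8·90.72 = 838.1 kN → 0.75 × 838.1 = 629 kN.
Bolt shear governs: 316 kN.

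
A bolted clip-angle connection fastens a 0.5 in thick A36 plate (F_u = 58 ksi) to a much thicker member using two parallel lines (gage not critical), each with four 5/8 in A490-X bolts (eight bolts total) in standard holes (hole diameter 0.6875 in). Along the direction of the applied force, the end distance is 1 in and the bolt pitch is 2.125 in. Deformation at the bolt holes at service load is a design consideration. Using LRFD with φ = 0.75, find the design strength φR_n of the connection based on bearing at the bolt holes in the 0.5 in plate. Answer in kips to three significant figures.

Per bolt r_n = 1.2 l_c t F_u ≤ 2.4 d t F_u; upper limit = 2.4 × 0.625 × 0.5 × 58 = 43.5 kips.
Edge bolt: l_c = 1 − 0.6875/2 = 0.6562 in → 1.2 × 0.6562 × 0.5 × 58 = 22.84 → r_n = 22.84 kips.
Interior bolts: l_c = 2.125 − 0.6875 = 1.438 in → 1.2 × 1.438 × 0.5 × 58 = 50.02 → r_n = 43.5 kips.
R_n = 2 × 22.84 + 6 × 43.5 = 306.7 kips.
Design strength φR_n = 0.75 × 306.7 = 230 kips.

230 kips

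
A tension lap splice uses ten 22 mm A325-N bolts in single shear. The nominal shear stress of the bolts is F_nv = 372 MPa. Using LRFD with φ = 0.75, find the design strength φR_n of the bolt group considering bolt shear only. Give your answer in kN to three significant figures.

A_b = π × 22² / 4 = 380.1 mm².
R_n = F_nv · A_b · n · n_s = 372 × 380.1 × 10 × 1 / 1000 = 1414 kN.
Design strength φR_n = 0.75 × 1414 = 1060 kN.

1060 kN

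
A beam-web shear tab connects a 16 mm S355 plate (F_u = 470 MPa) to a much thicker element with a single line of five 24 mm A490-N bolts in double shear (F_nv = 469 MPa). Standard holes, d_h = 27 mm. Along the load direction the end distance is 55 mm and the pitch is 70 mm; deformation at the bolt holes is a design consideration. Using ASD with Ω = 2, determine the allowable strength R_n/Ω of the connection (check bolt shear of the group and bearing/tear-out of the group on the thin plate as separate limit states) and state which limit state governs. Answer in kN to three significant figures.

Bolt shear: A_b = π·24²/4 = 452.4 mm²; R_n = 469 × 452.4 × 5 × 2 / 1000 = 2122 kN → 2122 / 2 = 1060 kN.
Bearing (1.2 l_c t F_u ≤ 2.4 d t F_u): upper limit = 2.4·24·16·470 / 1000 = 433.2 kN.
  Edge l_c = 55 − 27/2 = 41.5 → r_n = 374.5 kN; interior l_c = 70 − 27 = 43 → r_n = 388 kN.
  R_n,bearing = 1·374.5 + 4·388 = 1927 kN → 1927 / 2 = 963 kN.
Bearing governs: 963 kN.

963 kN (bearing governs)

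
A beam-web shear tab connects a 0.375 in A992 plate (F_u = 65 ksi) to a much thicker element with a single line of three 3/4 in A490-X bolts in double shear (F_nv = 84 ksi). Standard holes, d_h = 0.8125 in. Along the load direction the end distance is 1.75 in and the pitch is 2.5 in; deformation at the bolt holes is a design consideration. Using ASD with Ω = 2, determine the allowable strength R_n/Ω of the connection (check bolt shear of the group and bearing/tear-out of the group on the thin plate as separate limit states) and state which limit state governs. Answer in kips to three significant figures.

63.5 kips (bearing governs)

Bolt shear: A_b = π·0.75²/4 = 0.4418 in²; R_n = 84 × 0.4418 × 3 × 2 = 222.7 kips → 222.7 / 2 = 111 kips.
Bearing (1.2 l_c t F_u ≤ 2.4 d t F_u): upper limit = 2.4·0.75·0.375·65 = 43.87 kips.
  Edge l_c = 1.75 − 0.8125/2 = 1.344 → r_n = 39.3 kips; interior l_c = 2.5 − 0.8125 = 1.688 → r_n = 43.87 kips.
  R_n,bearing = 1·39.3 + 2·43.87 = 127.1 kips → 127.1 / 2 = 63.5 kips.
Bearing governs: 63.5 kips.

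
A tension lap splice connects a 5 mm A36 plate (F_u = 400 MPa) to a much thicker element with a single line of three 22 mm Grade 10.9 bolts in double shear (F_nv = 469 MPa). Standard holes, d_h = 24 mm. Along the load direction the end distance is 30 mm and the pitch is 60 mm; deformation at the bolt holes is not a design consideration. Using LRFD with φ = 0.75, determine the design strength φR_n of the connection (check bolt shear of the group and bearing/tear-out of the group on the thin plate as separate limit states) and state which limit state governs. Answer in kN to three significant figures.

202 kN (bearing governs)

Bolt shear: A_b = π·22²/4 = 380.1 mm²; R_n = 469 × 380.1 × 3 × 2 / 1000 = 1070 kN → 0.75 × 1070 = 802 kN.
Bearing (1.5 l_c t F_u ≤ 3.0 d t F_u): upper limit = 3.0·22·5·400 / 1000 = 132 kN.
  Edge l_c = 30 − 24/2 = 18 → r_n = 54 kN; interior l_c = 60 − 24 = 36 → r_n = 108 kN.
  R_n,bearing = 1·54 + 2·108 = 270 kN → 0.75 × 270 = 202 kN.
Bearing governs: 202 kN.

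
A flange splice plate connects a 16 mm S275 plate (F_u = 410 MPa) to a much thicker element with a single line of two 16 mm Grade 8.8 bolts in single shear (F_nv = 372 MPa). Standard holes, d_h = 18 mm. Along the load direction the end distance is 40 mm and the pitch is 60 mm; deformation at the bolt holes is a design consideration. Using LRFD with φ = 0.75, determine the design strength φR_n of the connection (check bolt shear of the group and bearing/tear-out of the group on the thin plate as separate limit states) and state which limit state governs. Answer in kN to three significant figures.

112 kN (bolt shear governs)

Bolt shear: A_b = π·16²/4 = 201.1 mm²; R_n = 372 × 201.1 × 2 × 1 / 1000 = 149.6 kN → 0.75 × 149.6 = 112 kN.
Bearing (1.2 l_c t F_u ≤ 2.4 d t F_u): upper limit = 2.4·16·16·410 / 1000 = 251.9 kN.
  Edge l_c = 40 − 18/2 = 31 → r_n = 244 kN; interior l_c = 60 − 18 = 42 → r_n = 251.9 kN.
  R_n,bearing = 1·244 + 1·251.9 = 495.9 kN → 0.75 × 495.9 = 372 kN.
Bolt shear governs: 112 kN.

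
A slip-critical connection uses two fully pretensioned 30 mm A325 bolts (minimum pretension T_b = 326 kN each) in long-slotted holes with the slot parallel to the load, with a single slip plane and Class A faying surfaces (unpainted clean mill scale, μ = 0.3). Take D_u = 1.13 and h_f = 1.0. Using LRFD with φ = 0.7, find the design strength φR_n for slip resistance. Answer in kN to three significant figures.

R_n = μ · D_u · h_f · T_b · n_s · n_b = 0.3 × 1.13 × 1.0 × 326 × 1 × 2 = 221 kN.
Design strength φR_n = 0.7 × 221 = 155 kN.

155 kN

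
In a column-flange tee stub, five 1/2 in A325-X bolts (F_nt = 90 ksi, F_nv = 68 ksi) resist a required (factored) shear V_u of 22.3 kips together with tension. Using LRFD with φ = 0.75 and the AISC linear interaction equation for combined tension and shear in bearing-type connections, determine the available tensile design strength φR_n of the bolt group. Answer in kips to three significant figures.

A_b = π·0.5²/4 = 0.1963 in²; f_rv = 22.3 / (5 × 0.1963) = 22.71 ksi.
F'_nt = 1.3 F_nt − (F_nt / φF_nv) f_rv = 1.3·90 − (90/(0.75·68))·22.71 = 76.92 ksi, capped at F_nt → F'_nt = 76.92 ksi.
R_n = F'_nt · A_b · n = 76.92 × 0.1963 × 5 = 75.51 kips.
Design strength φR_n = 0.75 × 75.51 = 56.6 kips.

56.6 kips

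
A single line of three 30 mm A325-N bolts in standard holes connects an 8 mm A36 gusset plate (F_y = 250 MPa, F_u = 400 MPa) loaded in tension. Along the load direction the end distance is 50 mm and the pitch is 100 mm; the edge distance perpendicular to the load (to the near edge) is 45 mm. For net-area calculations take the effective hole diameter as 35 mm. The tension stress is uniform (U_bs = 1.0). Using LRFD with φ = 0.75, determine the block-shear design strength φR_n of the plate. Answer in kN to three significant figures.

291 kN

Shear plane L_v = 50 + 2·100 = 250 mm; A_gv = 250 × 8 = 2000 mm².
A_nv = (250 − 2.5·35) × 8 = 1300 mm².
A_nt = (45 − 0.5·35) × 8 = 220 mm².
0.6 F_u A_nv = 312 kN; 0.6 F_y A_gv = 300 kN → shear yielding governs the shear term.
R_n = 300 + 1.0 × 400 × 220 / 1000 = 388 kN.
Design strength φR_n = 0.75 × 388 = 291 kN.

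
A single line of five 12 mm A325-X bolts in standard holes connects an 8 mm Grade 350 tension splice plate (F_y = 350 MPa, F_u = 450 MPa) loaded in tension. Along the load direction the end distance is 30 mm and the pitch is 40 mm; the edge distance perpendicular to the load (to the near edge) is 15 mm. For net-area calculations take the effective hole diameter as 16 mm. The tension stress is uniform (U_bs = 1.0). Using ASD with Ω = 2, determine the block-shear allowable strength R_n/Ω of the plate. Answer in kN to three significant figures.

Shear plane L_v = 30 + 4·40 = 190 mm; A_gv = 190 × 8 = 1520 mm².
A_nv = (190 − 4.5·16) × 8 = 944 mm².
A_nt = (15 − 0.5·16) × 8 = 56 mm².
0.6 F_u A_nv = 254.9 kN; 0.6 F_y A_gv = 319.2 kN → shear rupture governs the shear term.
R_n = 254.9 + 1.0 × 450 × 56 / 1000 = 280.1 kN.
Allowable strength R_n/Ω = 280.1 / 2 = 140 kN.

140 kN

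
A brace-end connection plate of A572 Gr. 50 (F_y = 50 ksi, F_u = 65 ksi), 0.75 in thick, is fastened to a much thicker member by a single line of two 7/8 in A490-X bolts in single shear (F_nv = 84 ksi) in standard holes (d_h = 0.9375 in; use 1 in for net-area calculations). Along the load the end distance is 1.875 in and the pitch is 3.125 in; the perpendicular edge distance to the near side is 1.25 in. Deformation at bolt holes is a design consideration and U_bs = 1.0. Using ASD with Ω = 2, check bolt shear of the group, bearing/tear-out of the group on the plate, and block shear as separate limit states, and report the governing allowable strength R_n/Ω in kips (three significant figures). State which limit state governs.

50.5 kips (bolt shear governs)

Bolt shear: A_b = π·0.875²/4 = 0.6013 in²; R_n = 84 × 0.6013 × 2 × 1 = 101 kips → 101 / 2 = 50.5 kips.
Bearing: edge l_c = 1.406, r_n = 82.27 kips; interior l_c = 2.188, r_n = 102.4 kips; R_n = 82.27 + 1·102.4 = 184.6 kips → 92.3 kips.
Block shear: A_gv = 3.75, A_nv = 2.625, A_nt = 0.5625 in²; R_n = min(0.6F_uA_nv, 0.6F_yA_gv) + U_bs·F_u·A_nt = 138.9 kips → 69.5 kips.
Bolt shear governs: 50.5 kips.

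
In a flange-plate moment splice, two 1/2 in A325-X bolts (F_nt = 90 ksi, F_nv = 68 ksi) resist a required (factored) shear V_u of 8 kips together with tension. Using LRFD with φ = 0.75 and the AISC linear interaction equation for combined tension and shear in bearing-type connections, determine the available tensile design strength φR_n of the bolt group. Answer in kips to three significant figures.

23.9 kips

A_b = π·0.5²/4 = 0.1963 in²; f_rv = 8 / (2 × 0.1963) = 20.37 ksi.
F'_nt = 1.3 F_nt − (F_nt / φF_nv) f_rv = 1.3·90 − (90/(0.75·68))·20.37 = 81.05 ksi, capped at F_nt → F'_nt = 81.05 ksi.
R_n = F'_nt · A_b · n = 81.05 × 0.1963 × 2 = 31.83 kips.
Design strength φR_n = 0.75 × 31.83 = 23.9 kips.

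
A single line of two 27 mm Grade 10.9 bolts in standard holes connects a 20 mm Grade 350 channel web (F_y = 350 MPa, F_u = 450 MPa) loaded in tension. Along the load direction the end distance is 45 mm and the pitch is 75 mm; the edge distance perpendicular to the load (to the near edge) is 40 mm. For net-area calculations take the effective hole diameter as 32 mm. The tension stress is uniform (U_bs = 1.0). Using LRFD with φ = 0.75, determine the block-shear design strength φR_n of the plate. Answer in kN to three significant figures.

Shear plane L_v = 45 + 1·75 = 120 mm; A_gv = 120 × 20 = 2400 mm².
A_nv = (120 − 1.5·32) × 20 = 1440 mm².
A_nt = (40 − 0.5·32) × 20 = 480 mm².
0.6 F_u A_nv = 388.8 kN; 0.6 F_y A_gv = 504 kN → shear rupture governs the shear term.
R_n = 388.8 + 1.0 × 450 × 480 / 1000 = 604.8 kN.
Design strength φR_n = 0.75 × 604.8 = 454 kN.

454 kN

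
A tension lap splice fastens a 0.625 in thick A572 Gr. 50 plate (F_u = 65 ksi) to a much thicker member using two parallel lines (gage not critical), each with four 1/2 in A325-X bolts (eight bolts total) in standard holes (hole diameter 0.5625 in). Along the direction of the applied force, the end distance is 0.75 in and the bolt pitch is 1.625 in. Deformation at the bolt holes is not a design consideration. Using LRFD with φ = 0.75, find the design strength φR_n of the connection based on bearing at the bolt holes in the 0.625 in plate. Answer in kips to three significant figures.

317 kips

Per bolt r_n = 1.5 l_c t F_u ≤ 3.0 d t F_u; upper limit = 3.0 × 0.5 × 0.625 × 65 = 60.94 kips.
Edge bolt: l_c = 0.75 − 0.5625/2 = 0.4688 in → 1.5 × 0.4688 × 0.625 × 65 = 28.56 → r_n = 28.56 kips.
Interior bolts: l_c = 1.625 − 0.5625 = 1.062 in → 1.5 × 1.062 × 0.625 × 65 = 64.75 → r_n = 60.94 kips.
R_n = 2 × 28.56 + 6 × 60.94 = 422.8 kips.
Design strength φR_n = 0.75 × 422.8 = 317 kips.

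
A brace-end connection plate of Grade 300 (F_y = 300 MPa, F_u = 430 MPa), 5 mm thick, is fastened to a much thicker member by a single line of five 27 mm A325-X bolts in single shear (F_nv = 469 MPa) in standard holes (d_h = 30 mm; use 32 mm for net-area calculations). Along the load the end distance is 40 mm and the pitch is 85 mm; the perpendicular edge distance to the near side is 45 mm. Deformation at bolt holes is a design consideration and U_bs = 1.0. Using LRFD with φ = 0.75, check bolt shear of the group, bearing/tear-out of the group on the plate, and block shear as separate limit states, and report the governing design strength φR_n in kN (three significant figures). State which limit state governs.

275 kN (block shear governs)

Bolt shear: A_b = π·27²/4 = 572.6 mm²; R_n = 469 × 572.6 × 5 × 1 / 1000 = 1343 kN → 0.75 × 1343 = 1010 kN.
Bearing: edge l_c = 25, r_n = 64.5 kN; interior l_c = 55, r_n = 139.3 kN; R_n = 64.5 + 4·139.3 = 621.8 kN → 466 kN.
Block shear: A_gv = 1900, A_nv = 1180, A_nt = 145 mm²; R_n = min(0.6F_uA_nv, 0.6F_yA_gv) + U_bs·F_u·A_nt = 366.8 kN → 275 kN.
Block shear governs: 275 kN.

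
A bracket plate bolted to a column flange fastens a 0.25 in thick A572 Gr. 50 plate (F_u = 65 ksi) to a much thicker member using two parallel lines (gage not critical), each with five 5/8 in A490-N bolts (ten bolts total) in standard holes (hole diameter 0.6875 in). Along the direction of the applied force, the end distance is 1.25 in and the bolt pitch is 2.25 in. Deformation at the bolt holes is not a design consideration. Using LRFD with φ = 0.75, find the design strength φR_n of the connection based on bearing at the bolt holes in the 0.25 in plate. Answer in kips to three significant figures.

Per bolt r_n = 1.5 l_c t F_u ≤ 3.0 d t F_u; upper limit = 3.0 × 0.625 × 0.25 × 65 = 30.47 kips.
Edge bolt: l_c = 1.25 − 0.6875/2 = 0.9062 in → 1.5 × 0.9062 × 0.25 × 65 = 22.09 → r_n = 22.09 kips.
Interior bolts: l_c = 2.25 − 0.6875 = 1.562 in → 1.5 × 1.562 × 0.25 × 65 = 38.09 → r_n = 30.47 kips.
R_n = 2 × 22.09 + 8 × 30.47 = 287.9 kips.
Design strength φR_n = 0.75 × 287.9 = 216 kips.

216 kips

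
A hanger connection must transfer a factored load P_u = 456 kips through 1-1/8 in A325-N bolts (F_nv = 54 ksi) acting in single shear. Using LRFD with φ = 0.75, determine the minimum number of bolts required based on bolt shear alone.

12 bolts

A_b = π·1.125²/4 = 0.994 in².
Per-bolt design strength φR_n = 0.75 × 54 × 0.994 × 1 = 40.26 kips.
n ≥ 456 / 40.26 = 11.33 → use 12 bolts.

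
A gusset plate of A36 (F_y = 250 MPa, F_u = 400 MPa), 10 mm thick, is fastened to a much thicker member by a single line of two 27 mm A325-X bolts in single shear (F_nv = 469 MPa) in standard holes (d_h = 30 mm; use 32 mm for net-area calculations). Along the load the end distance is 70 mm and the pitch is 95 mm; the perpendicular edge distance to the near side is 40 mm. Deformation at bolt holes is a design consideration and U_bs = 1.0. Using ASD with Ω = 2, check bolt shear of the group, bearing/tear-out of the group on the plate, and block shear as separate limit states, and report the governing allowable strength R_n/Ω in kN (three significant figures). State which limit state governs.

172 kN (block shear governs)

Bolt shear: A_b = π·27²/4 = 572.6 mm²; R_n = 469 × 572.6 × 2 × 1 / 1000 = 537.1 kN → 537.1 / 2 = 269 kN.
Bearing: edge l_c = 55, r_n = 259.2 kN; interior l_c = 65, r_n = 259.2 kN; R_n = 259.2 + 1·259.2 = 518.4 kN → 259 kN.
Block shear: A_gv = 1650, A_nv = 1170, A_nt = 240 mm²; R_n = min(0.6F_uA_nv, 0.6F_yA_gv) + U_bs·F_u·A_nt = 343.5 kN → 172 kN.
Block shear governs: 172 kN.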